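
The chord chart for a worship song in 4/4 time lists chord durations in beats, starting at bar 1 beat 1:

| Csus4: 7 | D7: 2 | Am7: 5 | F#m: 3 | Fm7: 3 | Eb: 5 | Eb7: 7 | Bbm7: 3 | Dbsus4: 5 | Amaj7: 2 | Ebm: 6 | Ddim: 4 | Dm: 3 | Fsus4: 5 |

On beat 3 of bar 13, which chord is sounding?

Beat 3 of bar 13 is beat (13−1)×4 + 3 = 51 overall.
Running totals: Csus4 ends at 7, D7 ends at 9, Am7 ends at 14, F#m ends at 17, Fm7 ends at 20, Eb ends at 25, Eb7 ends at 32, Bbm7 ends at 35, Dbsus4 ends at 40, Amaj7 ends at 42, Ebm ends at 48, Ddim ends at 52.
Beat 51 falls within Ddim.

Ddim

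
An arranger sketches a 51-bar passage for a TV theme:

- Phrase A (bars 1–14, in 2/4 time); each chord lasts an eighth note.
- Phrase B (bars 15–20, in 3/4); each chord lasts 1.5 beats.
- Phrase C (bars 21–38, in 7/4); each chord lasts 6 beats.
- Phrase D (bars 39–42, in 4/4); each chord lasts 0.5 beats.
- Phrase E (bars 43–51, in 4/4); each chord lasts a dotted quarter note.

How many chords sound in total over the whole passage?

145 chords

A has 28 beats and chords last 0.5 each, so 56 chords.
B has 18 beats and chords last 1.5 each, so 12 chords.
C has 126 beats and chords last 6 each, so 21 chords.
D has 16 beats and chords last 0.5 each, so 32 chords.
E has 36 beats and chords last 1.5 each, so 24 chords.
Total: 56 + 12 + 21 + 32 + 24 = 145.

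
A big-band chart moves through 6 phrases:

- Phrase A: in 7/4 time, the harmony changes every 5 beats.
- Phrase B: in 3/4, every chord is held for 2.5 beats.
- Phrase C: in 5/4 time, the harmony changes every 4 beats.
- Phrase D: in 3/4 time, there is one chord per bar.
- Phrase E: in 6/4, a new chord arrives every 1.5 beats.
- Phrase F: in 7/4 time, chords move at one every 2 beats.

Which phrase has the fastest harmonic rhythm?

Phrase E

A: 7/5 = 1.4 chords/bar.
B: 3/2.5 = 1.2 chords/bar.
C: 5/4 = 1.25 chords/bar.
D: 3/3 = 1 chord/bar.
E: 6/1.5 = 4 chords/bar.
F: 7/2 = 3.5 chords/bar.
Fastest is E at 4 chords/bar.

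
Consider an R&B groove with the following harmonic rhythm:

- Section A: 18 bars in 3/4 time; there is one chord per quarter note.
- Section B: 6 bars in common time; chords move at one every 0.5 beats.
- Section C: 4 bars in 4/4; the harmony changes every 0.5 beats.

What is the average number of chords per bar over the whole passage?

67/14 chords per bar

A: 18 bars of 3 beats is 54 beats; at 1 beat each that's 54 chords.
B: 6 bars of 4 beats is 24 beats; at 0.5 beats each that's 48 chords.
C: 4 bars of 4 beats is 16 beats; at 0.5 beats each that's 32 chords.
Overall: 134 chords over 28 bars → 134/28 = 67/14 chords per bar.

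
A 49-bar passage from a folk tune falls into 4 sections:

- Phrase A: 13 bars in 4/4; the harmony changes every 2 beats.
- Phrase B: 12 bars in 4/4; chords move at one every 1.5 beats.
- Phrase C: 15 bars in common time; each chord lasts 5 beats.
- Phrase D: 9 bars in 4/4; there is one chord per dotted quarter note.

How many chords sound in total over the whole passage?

94 chords

A: 13 bars × 4 beats = 52 beats; 2 beats/chord → 26 chords.
B: 12 bars × 4 beats = 48 beats; 1.5 beats/chord → 32 chords.
C: 15 bars × 4 beats = 60 beats; 5 beats/chord → 12 chords.
D: 9 bars × 4 beats = 36 beats; 1.5 beats/chord → 24 chords.
Total: 26 + 32 + 12 + 24 = 94.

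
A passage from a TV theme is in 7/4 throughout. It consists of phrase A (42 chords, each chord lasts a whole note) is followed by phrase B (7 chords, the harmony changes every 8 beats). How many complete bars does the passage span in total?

A: 42 × 4 = 168 beats = 24 bars.
B: 7 × 8 = 56 beats = 8 bars.
Total: 24 + 8 = 32 bars.

32 bars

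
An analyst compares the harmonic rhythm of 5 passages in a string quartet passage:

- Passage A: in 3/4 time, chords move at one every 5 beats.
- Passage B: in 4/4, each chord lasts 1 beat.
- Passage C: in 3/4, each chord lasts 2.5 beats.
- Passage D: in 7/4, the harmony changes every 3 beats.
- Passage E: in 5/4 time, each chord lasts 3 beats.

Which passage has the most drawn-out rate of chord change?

A: 3/5 = 0.6 chords/bar.
B: 4/1 = 4 chords/bar.
C: 3/2.5 = 1.2 chords/bar.
D: 7/3 = 7/3 chords/bar.
E: 5/3 = 5/3 chords/bar.
Slowest is A at 0.6 chords/bar.

Passage A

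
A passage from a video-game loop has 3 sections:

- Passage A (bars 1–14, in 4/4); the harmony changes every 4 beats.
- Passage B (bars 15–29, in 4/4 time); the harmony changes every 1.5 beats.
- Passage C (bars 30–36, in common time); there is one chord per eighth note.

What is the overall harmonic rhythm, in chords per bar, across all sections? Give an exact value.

A: 14 × 4 = 56 beats ÷ 4 = 14 chords.
B: 15 × 4 = 60 beats ÷ 1.5 = 40 chords.
C: 7 × 4 = 28 beats ÷ 0.5 = 56 chords.
Overall: 110 chords over 36 bars → 110/36 = 55/18 chords per bar.

55/18 chords per bar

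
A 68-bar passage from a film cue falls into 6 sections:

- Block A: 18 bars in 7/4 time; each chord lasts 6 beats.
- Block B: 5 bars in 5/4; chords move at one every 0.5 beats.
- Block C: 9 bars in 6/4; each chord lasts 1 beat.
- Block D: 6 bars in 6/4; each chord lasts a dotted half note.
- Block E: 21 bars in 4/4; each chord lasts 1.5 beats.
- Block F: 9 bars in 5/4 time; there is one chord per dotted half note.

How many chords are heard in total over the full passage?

A: 18·7 = 126 beats, 126/6 = 21 chords.
B: 5·5 = 25 beats, 25/0.5 = 50 chords.
C: 9·6 = 54 beats, 54/1 = 54 chords.
D: 6·6 = 36 beats, 36/3 = 12 chords.
E: 21·4 = 84 beats, 84/1.5 = 56 chords.
F: 9·5 = 45 beats, 45/3 = 15 chords.
Total: 21 + 50 + 54 + 12 + 56 + 15 = 208.

208 chords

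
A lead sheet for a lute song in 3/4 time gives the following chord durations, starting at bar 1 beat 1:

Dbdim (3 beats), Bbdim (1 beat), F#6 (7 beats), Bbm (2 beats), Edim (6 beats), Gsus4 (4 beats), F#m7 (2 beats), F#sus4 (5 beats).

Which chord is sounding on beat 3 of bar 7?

Beat 3 of bar 7 is beat (7−1)×3 + 3 = 21 overall.
Running totals: Dbdim ends at 3, Bbdim ends at 4, F#6 ends at 11, Bbm ends at 13, Edim ends at 19, Gsus4 ends at 23.
Beat 21 falls within Gsus4.

Gsus4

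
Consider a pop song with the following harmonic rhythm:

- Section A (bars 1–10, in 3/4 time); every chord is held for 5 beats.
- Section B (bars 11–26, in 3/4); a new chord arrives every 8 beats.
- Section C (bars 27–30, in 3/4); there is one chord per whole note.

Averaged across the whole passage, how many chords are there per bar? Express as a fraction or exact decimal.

0.5 chords per bar

A: 10 bars of 3 beats is 30 beats; at 5 beats each that's 6 chords.
B: 16 bars of 3 beats is 48 beats; at 8 beats each that's 6 chords.
C: 4 bars of 3 beats is 12 beats; at 4 beats each that's 3 chords.
Overall: 15 chords over 30 bars → 15/30 = 0.5 chords per bar.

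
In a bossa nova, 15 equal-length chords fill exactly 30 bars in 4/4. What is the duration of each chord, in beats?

30 bars × 4 beats/bar = 120 beats total.
120 beats ÷ 15 chords = 8 beats per chord.

8 beats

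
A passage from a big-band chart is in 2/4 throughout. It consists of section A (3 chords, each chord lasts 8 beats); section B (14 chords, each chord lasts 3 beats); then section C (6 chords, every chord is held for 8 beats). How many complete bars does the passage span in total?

A: 3 × 8 = 24 beats = 12 bars.
B: 14 × 3 = 42 beats = 21 bars.
C: 6 × 8 = 48 beats = 24 bars.
Total: 12 + 21 + 24 = 57 bars.

57 bars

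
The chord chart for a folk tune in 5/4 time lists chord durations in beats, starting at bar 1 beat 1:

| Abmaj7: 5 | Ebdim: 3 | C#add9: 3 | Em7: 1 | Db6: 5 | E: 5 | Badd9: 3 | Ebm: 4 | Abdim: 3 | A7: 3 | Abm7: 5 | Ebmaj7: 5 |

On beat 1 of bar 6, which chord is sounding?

Beat 1 of bar 6 is beat (6−1)×5 + 1 = 26 overall.
Running totals: Abmaj7 ends at 5, Ebdim ends at 8, C#add9 ends at 11, Em7 ends at 12, Db6 ends at 17, E ends at 22, Badd9 ends at 25, Ebm ends at 29.
Beat 26 falls within Ebm.

Ebm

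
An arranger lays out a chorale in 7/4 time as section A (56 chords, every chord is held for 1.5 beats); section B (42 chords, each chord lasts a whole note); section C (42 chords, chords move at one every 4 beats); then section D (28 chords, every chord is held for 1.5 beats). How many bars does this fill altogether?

A: 56 × 1.5 = 84 beats = 12 bars.
B: 42 × 4 = 168 beats = 24 bars.
C: 42 × 4 = 168 beats = 24 bars.
D: 28 × 1.5 = 42 beats = 6 bars.
Total: 12 + 24 + 24 + 6 = 66 bars.

66 bars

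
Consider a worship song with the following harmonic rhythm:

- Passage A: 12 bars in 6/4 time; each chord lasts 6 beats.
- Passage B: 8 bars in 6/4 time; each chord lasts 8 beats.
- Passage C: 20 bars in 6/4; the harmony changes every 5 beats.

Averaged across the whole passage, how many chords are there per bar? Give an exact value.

1.05 chords per bar

A: 12 × 6 = 72 beats ÷ 6 = 12 chords.
B: 8 × 6 = 48 beats ÷ 8 = 6 chords.
C: 20 × 6 = 120 beats ÷ 5 = 24 chords.
Overall: 42 chords over 40 bars → 42/40 = 1.05 chords per bar.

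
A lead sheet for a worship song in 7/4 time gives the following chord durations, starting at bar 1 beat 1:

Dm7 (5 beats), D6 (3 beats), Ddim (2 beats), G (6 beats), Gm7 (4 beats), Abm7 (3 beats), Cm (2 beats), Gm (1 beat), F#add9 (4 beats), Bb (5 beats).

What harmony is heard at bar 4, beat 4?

Cm

Beat 4 of bar 4 is beat (4−1)×7 + 4 = 25 overall.
Running totals: Dm7 ends at 5, D6 ends at 8, Ddim ends at 10, G ends at 16, Gm7 ends at 20, Abm7 ends at 23, Cm ends at 25.
Beat 25 falls within Cm.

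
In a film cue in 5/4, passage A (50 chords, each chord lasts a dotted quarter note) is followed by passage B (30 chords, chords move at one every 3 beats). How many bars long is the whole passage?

A: 50 × 1.5 = 75 beats = 15 bars.
B: 30 × 3 = 90 beats = 18 bars.
Total: 15 + 18 = 33 bars.

33 bars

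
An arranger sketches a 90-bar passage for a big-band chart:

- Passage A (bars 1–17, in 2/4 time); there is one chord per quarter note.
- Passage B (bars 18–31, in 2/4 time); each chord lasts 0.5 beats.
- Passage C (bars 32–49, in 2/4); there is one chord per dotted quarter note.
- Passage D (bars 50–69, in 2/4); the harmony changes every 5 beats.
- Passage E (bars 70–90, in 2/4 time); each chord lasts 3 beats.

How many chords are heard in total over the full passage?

136 chords

A: 17 bars × 2 beats = 34 beats; 1 beat/chord → 34 chords.
B: 14 bars × 2 beats = 28 beats; 0.5 beats/chord → 56 chords.
C: 18 bars × 2 beats = 36 beats; 1.5 beats/chord → 24 chords.
D: 20 bars × 2 beats = 40 beats; 5 beats/chord → 8 chords.
E: 21 bars × 2 beats = 42 beats; 3 beats/chord → 14 chords.
Total: 34 + 56 + 24 + 8 + 14 = 136.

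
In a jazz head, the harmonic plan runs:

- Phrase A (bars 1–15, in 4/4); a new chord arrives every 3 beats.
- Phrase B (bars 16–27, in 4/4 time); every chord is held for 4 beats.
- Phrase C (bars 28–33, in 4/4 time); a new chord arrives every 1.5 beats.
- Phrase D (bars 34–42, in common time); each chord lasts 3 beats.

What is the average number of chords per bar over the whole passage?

10/7 chords per bar

A: 15 × 4 = 60 beats ÷ 3 = 20 chords.
B: 12 × 4 = 48 beats ÷ 4 = 12 chords.
C: 6 × 4 = 24 beats ÷ 1.5 = 16 chords.
D: 9 × 4 = 36 beats ÷ 3 = 12 chords.
Overall: 60 chords over 42 bars → 60/42 = 10/7 chords per bar.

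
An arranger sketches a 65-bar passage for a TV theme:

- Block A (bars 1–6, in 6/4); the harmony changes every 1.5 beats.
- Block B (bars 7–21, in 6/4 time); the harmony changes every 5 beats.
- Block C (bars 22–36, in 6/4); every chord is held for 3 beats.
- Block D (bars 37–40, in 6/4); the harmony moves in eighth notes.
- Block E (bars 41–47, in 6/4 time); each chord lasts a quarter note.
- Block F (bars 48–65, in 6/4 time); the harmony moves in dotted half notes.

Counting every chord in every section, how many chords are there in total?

A has 36 beats and chords last 1.5 each, so 24 chords.
B has 90 beats and chords last 5 each, so 18 chords.
C has 90 beats and chords last 3 each, so 30 chords.
D has 24 beats and chords last 0.5 each, so 48 chords.
E has 42 beats and chords last 1 each, so 42 chords.
F has 108 beats and chords last 3 each, so 36 chords.
Total: 24 + 18 + 30 + 48 + 42 + 36 = 198.

198 chords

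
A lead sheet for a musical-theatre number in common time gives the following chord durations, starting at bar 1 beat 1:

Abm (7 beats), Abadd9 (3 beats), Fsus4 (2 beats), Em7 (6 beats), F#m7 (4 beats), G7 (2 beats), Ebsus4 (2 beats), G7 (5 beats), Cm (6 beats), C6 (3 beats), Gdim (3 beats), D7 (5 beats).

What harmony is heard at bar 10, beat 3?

C6

Beat 3 of bar 10 is beat (10−1)×4 + 3 = 39 overall.
Running totals: Abm ends at 7, Abadd9 ends at 10, Fsus4 ends at 12, Em7 ends at 18, F#m7 ends at 22, G7 ends at 24, Ebsus4 ends at 26, G7 ends at 31, Cm ends at 37, C6 ends at 40.
Beat 39 falls within C6.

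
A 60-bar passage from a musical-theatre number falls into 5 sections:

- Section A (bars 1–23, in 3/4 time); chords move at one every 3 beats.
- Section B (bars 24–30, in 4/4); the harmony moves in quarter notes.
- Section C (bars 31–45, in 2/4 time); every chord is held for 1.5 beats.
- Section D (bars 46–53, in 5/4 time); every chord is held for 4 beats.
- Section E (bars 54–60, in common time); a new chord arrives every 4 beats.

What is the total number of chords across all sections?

A has 69 beats and chords last 3 each, so 23 chords.
B has 28 beats and chords last 1 each, so 28 chords.
C has 30 beats and chords last 1.5 each, so 20 chords.
D has 40 beats and chords last 4 each, so 10 chords.
E has 28 beats and chords last 4 each, so 7 chords.
Total: 23 + 28 + 20 + 10 + 7 = 88.

88 chords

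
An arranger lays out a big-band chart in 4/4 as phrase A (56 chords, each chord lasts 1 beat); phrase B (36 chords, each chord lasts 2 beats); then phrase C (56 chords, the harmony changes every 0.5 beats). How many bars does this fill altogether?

A: 56 × 1 = 56 beats = 14 bars.
B: 36 × 2 = 72 beats = 18 bars.
C: 56 × 0.5 = 28 beats = 7 bars.
Total: 14 + 18 + 7 = 39 bars.

39 bars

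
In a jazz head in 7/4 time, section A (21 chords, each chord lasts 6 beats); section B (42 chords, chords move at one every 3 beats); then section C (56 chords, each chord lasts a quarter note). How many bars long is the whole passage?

A: 21 × 6 = 126 beats = 18 bars.
B: 42 × 3 = 126 beats = 18 bars.
C: 56 × 1 = 56 beats = 8 bars.
Total: 18 + 18 + 8 = 44 bars.

44 bars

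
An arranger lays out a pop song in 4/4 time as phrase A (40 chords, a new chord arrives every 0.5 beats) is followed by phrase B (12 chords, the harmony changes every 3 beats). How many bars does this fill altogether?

A: 40 × 0.5 = 20 beats = 5 bars.
B: 12 × 3 = 36 beats = 9 bars.
Total: 5 + 9 = 14 bars.

14 bars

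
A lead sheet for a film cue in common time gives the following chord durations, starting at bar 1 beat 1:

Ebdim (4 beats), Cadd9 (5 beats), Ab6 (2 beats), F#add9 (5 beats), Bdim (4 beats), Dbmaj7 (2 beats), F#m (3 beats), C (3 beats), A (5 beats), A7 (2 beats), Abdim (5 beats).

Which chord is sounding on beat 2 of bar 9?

Beat 2 of bar 9 is beat (9−1)×4 + 2 = 34 overall.
Running totals: Ebdim ends at 4, Cadd9 ends at 9, Ab6 ends at 11, F#add9 ends at 16, Bdim ends at 20, Dbmaj7 ends at 22, F#m ends at 25, C ends at 28, A ends at 33, A7 ends at 35.
Beat 34 falls within A7.

A7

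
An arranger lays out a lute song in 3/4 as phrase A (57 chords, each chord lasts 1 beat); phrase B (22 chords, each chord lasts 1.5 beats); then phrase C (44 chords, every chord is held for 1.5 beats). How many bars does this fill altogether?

A: 57 × 1 = 57 beats = 19 bars.
B: 22 × 1.5 = 33 beats = 11 bars.
C: 44 × 1.5 = 66 beats = 22 bars.
Total: 19 + 11 + 22 = 52 bars.

52 bars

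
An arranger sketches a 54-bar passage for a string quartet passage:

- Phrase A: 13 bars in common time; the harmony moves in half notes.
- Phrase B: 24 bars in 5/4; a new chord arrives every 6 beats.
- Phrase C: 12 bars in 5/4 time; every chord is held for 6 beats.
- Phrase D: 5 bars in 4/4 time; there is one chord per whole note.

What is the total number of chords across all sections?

A: 13 bars × 4 beats = 52 beats; 2 beats/chord → 26 chords.
B: 24 bars × 5 beats = 120 beats; 6 beats/chord → 20 chords.
C: 12 bars × 5 beats = 60 beats; 6 beats/chord → 10 chords.
D: 5 bars × 4 beats = 20 beats; 4 beats/chord → 5 chords.
Total: 26 + 20 + 10 + 5 = 61.

61 chords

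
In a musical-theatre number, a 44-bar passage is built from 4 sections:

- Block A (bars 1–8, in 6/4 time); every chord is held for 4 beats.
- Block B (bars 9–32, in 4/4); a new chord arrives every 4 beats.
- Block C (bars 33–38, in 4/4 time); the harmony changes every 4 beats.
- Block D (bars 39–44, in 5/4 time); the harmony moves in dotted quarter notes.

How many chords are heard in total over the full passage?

62 chords

A: 8·6 = 48 beats, 48/4 = 12 chords.
B: 24·4 = 96 beats, 96/4 = 24 chords.
C: 6·4 = 24 beats, 24/4 = 6 chords.
D: 6·5 = 30 beats, 30/1.5 = 20 chords.
Total: 12 + 24 + 6 + 20 = 62.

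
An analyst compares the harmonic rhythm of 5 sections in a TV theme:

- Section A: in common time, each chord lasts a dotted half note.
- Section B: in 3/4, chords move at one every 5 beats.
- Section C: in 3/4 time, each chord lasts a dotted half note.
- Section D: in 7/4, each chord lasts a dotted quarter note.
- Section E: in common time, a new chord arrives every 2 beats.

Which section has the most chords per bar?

Section D

A: 4 beats/bar ÷ 3 beats/chord = 4/3 chords/bar.
B: 3 beats/bar ÷ 5 beats/chord = 0.6 chords/bar.
C: 3 beats/bar ÷ 3 beats/chord = 1 chord/bar.
D: 7 beats/bar ÷ 1.5 beats/chord = 14/3 chords/bar.
E: 4 beats/bar ÷ 2 beats/chord = 2 chords/bar.
Fastest is D at 14/3 chords/bar.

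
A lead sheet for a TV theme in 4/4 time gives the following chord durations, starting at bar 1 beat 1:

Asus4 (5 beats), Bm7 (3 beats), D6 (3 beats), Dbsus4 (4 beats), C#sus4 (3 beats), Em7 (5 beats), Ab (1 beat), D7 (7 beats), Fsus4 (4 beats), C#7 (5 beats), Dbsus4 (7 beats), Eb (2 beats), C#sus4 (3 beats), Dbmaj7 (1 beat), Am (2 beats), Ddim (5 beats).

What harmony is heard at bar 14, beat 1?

Dbmaj7

Beat 1 of bar 14 is beat (14−1)×4 + 1 = 53 overall.
Running totals: Asus4 ends at 5, Bm7 ends at 8, D6 ends at 11, Dbsus4 ends at 15, C#sus4 ends at 18, Em7 ends at 23, Ab ends at 24, D7 ends at 31, Fsus4 ends at 35, C#7 ends at 40, Dbsus4 ends at 47, Eb ends at 49, C#sus4 ends at 52, Dbmaj7 ends at 53.
Beat 53 falls within Dbmaj7.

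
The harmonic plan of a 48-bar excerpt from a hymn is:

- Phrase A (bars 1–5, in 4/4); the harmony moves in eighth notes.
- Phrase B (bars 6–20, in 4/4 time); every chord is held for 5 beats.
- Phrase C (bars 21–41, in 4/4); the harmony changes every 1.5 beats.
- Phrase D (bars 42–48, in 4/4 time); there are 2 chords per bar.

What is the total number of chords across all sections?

A: 5 bars × 4 beats = 20 beats; 0.5 beats/chord → 40 chords.
B: 15 bars × 4 beats = 60 beats; 5 beats/chord → 12 chords.
C: 21 bars × 4 beats = 84 beats; 1.5 beats/chord → 56 chords.
D: 7 bars × 4 beats = 28 beats; 2 beats/chord → 14 chords.
Total: 40 + 12 + 56 + 14 = 122.

122 chords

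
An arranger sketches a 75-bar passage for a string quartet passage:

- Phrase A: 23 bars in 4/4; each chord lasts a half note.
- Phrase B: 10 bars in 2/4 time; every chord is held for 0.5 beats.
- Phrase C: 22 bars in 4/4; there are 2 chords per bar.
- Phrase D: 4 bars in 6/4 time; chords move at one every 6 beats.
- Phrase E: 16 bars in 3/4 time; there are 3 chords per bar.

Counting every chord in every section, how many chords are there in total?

182 chords

A has 92 beats and chords last 2 each, so 46 chords.
B has 20 beats and chords last 0.5 each, so 40 chords.
C has 88 beats and chords last 2 each, so 44 chords.
D has 24 beats and chords last 6 each, so 4 chords.
E has 48 beats and chords last 1 each, so 48 chords.
Total: 46 + 40 + 44 + 4 + 48 = 182.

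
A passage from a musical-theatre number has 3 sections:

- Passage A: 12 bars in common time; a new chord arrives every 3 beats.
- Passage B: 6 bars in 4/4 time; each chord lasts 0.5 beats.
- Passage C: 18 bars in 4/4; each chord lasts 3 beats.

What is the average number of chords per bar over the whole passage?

22/9 chords per bar

A: 12 × 4 = 48 beats ÷ 3 = 16 chords.
B: 6 × 4 = 24 beats ÷ 0.5 = 48 chords.
C: 18 × 4 = 72 beats ÷ 3 = 24 chords.
Overall: 88 chords over 36 bars → 88/36 = 22/9 chords per bar.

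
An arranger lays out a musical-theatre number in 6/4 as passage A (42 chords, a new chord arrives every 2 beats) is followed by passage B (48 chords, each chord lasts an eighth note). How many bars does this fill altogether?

A: 42 × 2 = 84 beats = 14 bars.
B: 48 × 0.5 = 24 beats = 4 bars.
Total: 14 + 4 = 18 bars.

18 bars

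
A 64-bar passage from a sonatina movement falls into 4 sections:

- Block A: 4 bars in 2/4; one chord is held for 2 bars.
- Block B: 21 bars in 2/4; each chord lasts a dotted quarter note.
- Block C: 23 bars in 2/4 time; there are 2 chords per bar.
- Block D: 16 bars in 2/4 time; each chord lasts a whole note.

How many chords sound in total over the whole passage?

A: 4 bars × 2 beats = 8 beats; 4 beats/chord → 2 chords.
B: 21 bars × 2 beats = 42 beats; 1.5 beats/chord → 28 chords.
C: 23 bars × 2 beats = 46 beats; 1 beat/chord → 46 chords.
D: 16 bars × 2 beats = 32 beats; 4 beats/chord → 8 chords.
Total: 2 + 28 + 46 + 8 = 84.

84 chords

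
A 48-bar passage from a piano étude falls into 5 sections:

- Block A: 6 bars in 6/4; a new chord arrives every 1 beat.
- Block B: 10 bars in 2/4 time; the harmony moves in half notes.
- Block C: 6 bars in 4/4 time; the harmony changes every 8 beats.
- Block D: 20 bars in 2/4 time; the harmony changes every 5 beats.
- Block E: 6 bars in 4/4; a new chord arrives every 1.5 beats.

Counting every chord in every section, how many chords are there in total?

A: 6 bars × 6 beats = 36 beats; 1 beat/chord → 36 chords.
B: 10 bars × 2 beats = 20 beats; 2 beats/chord → 10 chords.
C: 6 bars × 4 beats = 24 beats; 8 beats/chord → 3 chords.
D: 20 bars × 2 beats = 40 beats; 5 beats/chord → 8 chords.
E: 6 bars × 4 beats = 24 beats; 1.5 beats/chord → 16 chords.
Total: 36 + 10 + 3 + 8 + 16 = 73.

73 chords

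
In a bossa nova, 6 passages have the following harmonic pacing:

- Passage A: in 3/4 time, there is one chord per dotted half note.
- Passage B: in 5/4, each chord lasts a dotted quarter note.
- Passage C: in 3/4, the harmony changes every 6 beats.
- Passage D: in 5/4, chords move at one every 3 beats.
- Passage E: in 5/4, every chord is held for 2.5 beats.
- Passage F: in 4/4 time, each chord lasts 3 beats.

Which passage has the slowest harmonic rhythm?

Passage C

A: 3 beats/bar ÷ 3 beats/chord = 1 chord/bar.
B: 5 beats/bar ÷ 1.5 beats/chord = 10/3 chords/bar.
C: 3 beats/bar ÷ 6 beats/chord = 0.5 chords/bar.
D: 5 beats/bar ÷ 3 beats/chord = 5/3 chords/bar.
E: 5 beats/bar ÷ 2.5 beats/chord = 2 chords/bar.
F: 4 beats/bar ÷ 3 beats/chord = 4/3 chords/bar.
Slowest is C at 0.5 chords/bar.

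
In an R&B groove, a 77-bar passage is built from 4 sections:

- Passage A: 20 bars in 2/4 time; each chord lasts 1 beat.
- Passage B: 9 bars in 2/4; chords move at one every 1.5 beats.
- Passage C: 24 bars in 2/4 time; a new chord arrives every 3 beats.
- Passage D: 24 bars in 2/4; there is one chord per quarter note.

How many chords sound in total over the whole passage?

A has 40 beats and chords last 1 each, so 40 chords.
B has 18 beats and chords last 1.5 each, so 12 chords.
C has 48 beats and chords last 3 each, so 16 chords.
D has 48 beats and chords last 1 each, so 48 chords.
Total: 40 + 12 + 16 + 48 = 116.

116 chords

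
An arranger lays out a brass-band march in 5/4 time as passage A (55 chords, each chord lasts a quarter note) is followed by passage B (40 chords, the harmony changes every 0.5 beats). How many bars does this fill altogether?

15 bars

A: 55 × 1 = 55 beats = 11 bars.
B: 40 × 0.5 = 20 beats = 4 bars.
Total: 11 + 4 = 15 bars.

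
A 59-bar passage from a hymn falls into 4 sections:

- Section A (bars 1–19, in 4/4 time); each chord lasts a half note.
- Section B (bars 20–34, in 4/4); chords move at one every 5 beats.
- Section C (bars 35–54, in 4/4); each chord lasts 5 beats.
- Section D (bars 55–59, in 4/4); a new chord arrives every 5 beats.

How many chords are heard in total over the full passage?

A: 19·4 = 76 beats, 76/2 = 38 chords.
B: 15·4 = 60 beats, 60/5 = 12 chords.
C: 20·4 = 80 beats, 80/5 = 16 chords.
D: 5·4 = 20 beats, 20/5 = 4 chords.
Total: 38 + 12 + 16 + 4 = 70.

70 chords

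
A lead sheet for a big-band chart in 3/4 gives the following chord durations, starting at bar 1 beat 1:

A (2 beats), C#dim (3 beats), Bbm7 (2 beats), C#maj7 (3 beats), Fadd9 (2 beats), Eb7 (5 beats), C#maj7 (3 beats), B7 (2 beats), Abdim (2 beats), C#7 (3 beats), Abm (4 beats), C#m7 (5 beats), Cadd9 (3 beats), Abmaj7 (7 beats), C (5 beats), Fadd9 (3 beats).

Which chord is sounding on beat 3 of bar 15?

Beat 3 of bar 15 is beat (15−1)×3 + 3 = 45 overall.
Running totals: A ends at 2, C#dim ends at 5, Bbm7 ends at 7, C#maj7 ends at 10, Fadd9 ends at 12, Eb7 ends at 17, C#maj7 ends at 20, B7 ends at 22, Abdim ends at 24, C#7 ends at 27, Abm ends at 31, C#m7 ends at 36, Cadd9 ends at 39, Abmaj7 ends at 46.
Beat 45 falls within Abmaj7.

Abmaj7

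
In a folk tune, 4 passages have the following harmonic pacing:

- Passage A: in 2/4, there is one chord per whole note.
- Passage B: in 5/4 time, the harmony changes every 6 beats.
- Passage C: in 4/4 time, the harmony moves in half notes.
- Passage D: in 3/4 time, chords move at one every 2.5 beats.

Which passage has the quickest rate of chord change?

Passage C

A: each chord is 4 beats in 2/4, so 0.5 per bar.
B: each chord is 6 beats in 5/4, so 5/6 per bar.
C: each chord is 2 beats in 4/4, so 2 per bar.
D: each chord is 2.5 beats in 3/4, so 1.2 per bar.
Fastest is C at 2 chords/bar.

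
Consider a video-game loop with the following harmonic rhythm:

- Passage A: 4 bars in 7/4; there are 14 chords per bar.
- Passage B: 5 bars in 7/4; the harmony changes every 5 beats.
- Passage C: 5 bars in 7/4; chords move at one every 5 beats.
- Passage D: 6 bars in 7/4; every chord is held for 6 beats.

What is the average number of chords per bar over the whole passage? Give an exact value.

3.85 chords per bar

A: 4 × 7 = 28 beats ÷ 0.5 = 56 chords.
B: 5 × 7 = 35 beats ÷ 5 = 7 chords.
C: 5 × 7 = 35 beats ÷ 5 = 7 chords.
D: 6 × 7 = 42 beats ÷ 6 = 7 chords.
Overall: 77 chords over 20 bars → 77/20 = 3.85 chords per bar.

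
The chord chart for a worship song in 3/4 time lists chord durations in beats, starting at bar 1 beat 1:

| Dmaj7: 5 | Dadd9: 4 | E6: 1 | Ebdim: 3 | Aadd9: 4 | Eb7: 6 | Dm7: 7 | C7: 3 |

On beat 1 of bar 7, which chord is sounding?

Beat 1 of bar 7 is beat (7−1)×3 + 1 = 19 overall.
Running totals: Dmaj7 ends at 5, Dadd9 ends at 9, E6 ends at 10, Ebdim ends at 13, Aadd9 ends at 17, Eb7 ends at 23.
Beat 19 falls within Eb7.

Eb7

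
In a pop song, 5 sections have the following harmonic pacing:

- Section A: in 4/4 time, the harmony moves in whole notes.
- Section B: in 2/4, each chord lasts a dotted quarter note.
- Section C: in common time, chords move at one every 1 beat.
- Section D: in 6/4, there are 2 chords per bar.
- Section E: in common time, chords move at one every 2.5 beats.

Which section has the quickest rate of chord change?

A: 4/4 = 1 chord/bar.
B: 2/1.5 = 4/3 chords/bar.
C: 4/1 = 4 chords/bar.
D: 6/3 = 2 chords/bar.
E: 4/2.5 = 1.6 chords/bar.
Fastest is C at 4 chords/bar.

Section C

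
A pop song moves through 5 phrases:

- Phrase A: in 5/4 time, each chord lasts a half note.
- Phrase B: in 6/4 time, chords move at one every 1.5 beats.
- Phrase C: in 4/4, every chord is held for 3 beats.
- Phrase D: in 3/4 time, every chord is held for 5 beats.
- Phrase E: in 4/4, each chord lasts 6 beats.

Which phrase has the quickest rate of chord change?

A: 5/2 = 2.5 chords/bar.
B: 6/1.5 = 4 chords/bar.
C: 4/3 = 4/3 chords/bar.
D: 3/5 = 0.6 chords/bar.
E: 4/6 = 2/3 chords/bar.
Fastest is B at 4 chords/bar.

Phrase B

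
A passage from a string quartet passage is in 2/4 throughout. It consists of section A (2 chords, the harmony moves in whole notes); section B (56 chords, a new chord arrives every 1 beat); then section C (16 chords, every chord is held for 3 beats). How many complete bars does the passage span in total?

56 bars

A: 2 × 4 = 8 beats = 4 bars.
B: 56 × 1 = 56 beats = 28 bars.
C: 16 × 3 = 48 beats = 24 bars.
Total: 4 + 28 + 24 = 56 bars.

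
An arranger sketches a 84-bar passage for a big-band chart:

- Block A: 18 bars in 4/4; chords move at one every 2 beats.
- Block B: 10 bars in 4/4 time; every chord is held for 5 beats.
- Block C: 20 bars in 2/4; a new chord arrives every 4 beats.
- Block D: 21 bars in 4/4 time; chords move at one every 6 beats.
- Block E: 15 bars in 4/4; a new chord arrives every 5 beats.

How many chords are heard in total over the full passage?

A: 18·4 = 72 beats, 72/2 = 36 chords.
B: 10·4 = 40 beats, 40/5 = 8 chords.
C: 20·2 = 40 beats, 40/4 = 10 chords.
D: 21·4 = 84 beats, 84/6 = 14 chords.
E: 15·4 = 60 beats, 60/5 = 12 chords.
Total: 36 + 8 + 10 + 14 + 12 = 80.

80 chords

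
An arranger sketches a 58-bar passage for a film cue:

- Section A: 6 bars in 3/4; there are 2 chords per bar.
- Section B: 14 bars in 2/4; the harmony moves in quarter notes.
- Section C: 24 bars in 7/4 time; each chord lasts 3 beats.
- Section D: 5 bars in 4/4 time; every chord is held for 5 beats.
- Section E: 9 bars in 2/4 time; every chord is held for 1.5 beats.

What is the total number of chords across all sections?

112 chords

A: 6·3 = 18 beats, 18/1.5 = 12 chords.
B: 14·2 = 28 beats, 28/1 = 28 chords.
C: 24·7 = 168 beats, 168/3 = 56 chords.
D: 5·4 = 20 beats, 20/5 = 4 chords.
E: 9·2 = 18 beats, 18/1.5 = 12 chords.
Total: 12 + 28 + 56 + 4 + 12 = 112.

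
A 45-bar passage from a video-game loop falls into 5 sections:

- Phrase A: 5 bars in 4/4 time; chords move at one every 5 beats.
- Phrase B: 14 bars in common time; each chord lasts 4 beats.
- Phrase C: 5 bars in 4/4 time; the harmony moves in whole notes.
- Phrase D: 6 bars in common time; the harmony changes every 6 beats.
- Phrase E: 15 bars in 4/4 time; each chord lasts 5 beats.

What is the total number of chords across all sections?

A: 5·4 = 20 beats, 20/5 = 4 chords.
B: 14·4 = 56 beats, 56/4 = 14 chords.
C: 5·4 = 20 beats, 20/4 = 5 chords.
D: 6·4 = 24 beats, 24/6 = 4 chords.
E: 15·4 = 60 beats, 60/5 = 12 chords.
Total: 4 + 14 + 5 + 4 + 12 = 39.

39 chords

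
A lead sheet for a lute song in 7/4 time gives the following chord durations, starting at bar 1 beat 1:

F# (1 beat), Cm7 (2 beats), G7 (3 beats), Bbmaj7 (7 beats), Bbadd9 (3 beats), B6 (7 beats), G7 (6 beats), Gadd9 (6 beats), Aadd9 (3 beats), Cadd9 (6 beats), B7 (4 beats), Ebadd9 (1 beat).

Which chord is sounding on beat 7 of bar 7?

Ebadd9

Beat 7 of bar 7 is beat (7−1)×7 + 7 = 49 overall.
Running totals: F# ends at 1, Cm7 ends at 3, G7 ends at 6, Bbmaj7 ends at 13, Bbadd9 ends at 16, B6 ends at 23, G7 ends at 29, Gadd9 ends at 35, Aadd9 ends at 38, Cadd9 ends at 44, B7 ends at 48, Ebadd9 ends at 49.
Beat 49 falls within Ebadd9.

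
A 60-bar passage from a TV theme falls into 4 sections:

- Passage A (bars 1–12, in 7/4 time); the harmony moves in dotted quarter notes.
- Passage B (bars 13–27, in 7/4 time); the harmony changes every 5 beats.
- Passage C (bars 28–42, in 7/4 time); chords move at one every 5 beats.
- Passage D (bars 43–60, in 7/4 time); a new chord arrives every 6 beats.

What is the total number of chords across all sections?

A: 12·7 = 84 beats, 84/1.5 = 56 chords.
B: 15·7 = 105 beats, 105/5 = 21 chords.
C: 15·7 = 105 beats, 105/5 = 21 chords.
D: 18·7 = 126 beats, 126/6 = 21 chords.
Total: 56 + 21 + 21 + 21 = 119.

119 chords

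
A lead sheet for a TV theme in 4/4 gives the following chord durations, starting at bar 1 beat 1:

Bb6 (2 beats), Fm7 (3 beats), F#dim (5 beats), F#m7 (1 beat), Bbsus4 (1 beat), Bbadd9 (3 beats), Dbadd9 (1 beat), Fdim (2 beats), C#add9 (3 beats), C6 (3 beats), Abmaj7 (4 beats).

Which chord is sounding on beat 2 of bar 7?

Abmaj7

Beat 2 of bar 7 is beat (7−1)×4 + 2 = 26 overall.
Running totals: Bb6 ends at 2, Fm7 ends at 5, F#dim ends at 10, F#m7 ends at 11, Bbsus4 ends at 12, Bbadd9 ends at 15, Dbadd9 ends at 16, Fdim ends at 18, C#add9 ends at 21, C6 ends at 24, Abmaj7 ends at 28.
Beat 26 falls within Abmaj7.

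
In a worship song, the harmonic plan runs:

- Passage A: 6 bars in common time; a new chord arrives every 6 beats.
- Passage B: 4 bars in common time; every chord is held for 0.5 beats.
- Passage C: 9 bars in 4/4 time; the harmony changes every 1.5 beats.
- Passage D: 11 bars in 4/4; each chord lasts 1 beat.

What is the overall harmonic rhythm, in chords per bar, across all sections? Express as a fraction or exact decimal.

52/15 chords per bar

A: 6 × 4 = 24 beats ÷ 6 = 4 chords.
B: 4 × 4 = 16 beats ÷ 0.5 = 32 chords.
C: 9 × 4 = 36 beats ÷ 1.5 = 24 chords.
D: 11 × 4 = 44 beats ÷ 1 = 44 chords.
Overall: 104 chords over 30 bars → 104/30 = 52/15 chords per bar.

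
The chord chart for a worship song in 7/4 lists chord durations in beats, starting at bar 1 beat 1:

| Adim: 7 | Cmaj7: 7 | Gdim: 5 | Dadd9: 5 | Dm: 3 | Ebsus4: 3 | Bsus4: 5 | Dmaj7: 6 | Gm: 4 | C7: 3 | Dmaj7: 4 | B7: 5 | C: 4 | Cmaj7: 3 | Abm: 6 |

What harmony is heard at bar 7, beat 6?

C7

Beat 6 of bar 7 is beat (7−1)×7 + 6 = 48 overall.
Running totals: Adim ends at 7, Cmaj7 ends at 14, Gdim ends at 19, Dadd9 ends at 24, Dm ends at 27, Ebsus4 ends at 30, Bsus4 ends at 35, Dmaj7 ends at 41, Gm ends at 45, C7 ends at 48.
Beat 48 falls within C7.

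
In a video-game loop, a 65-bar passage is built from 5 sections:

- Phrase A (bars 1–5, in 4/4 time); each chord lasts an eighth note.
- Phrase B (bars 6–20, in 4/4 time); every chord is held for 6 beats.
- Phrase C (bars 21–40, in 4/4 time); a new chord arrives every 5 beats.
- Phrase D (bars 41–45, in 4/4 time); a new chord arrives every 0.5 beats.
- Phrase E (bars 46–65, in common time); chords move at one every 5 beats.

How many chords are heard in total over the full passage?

A: 5·4 = 20 beats, 20/0.5 = 40 chords.
B: 15·4 = 60 beats, 60/6 = 10 chords.
C: 20·4 = 80 beats, 80/5 = 16 chords.
D: 5·4 = 20 beats, 20/0.5 = 40 chords.
E: 20·4 = 80 beats, 80/5 = 16 chords.
Total: 40 + 10 + 16 + 40 + 16 = 122.

122 chords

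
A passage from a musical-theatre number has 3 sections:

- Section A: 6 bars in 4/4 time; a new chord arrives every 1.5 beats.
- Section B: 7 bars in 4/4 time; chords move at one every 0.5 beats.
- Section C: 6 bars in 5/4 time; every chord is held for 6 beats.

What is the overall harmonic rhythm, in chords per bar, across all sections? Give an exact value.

A: 6 × 4 = 24 beats ÷ 1.5 = 16 chords.
B: 7 × 4 = 28 beats ÷ 0.5 = 56 chords.
C: 6 × 5 = 30 beats ÷ 6 = 5 chords.
Overall: 77 chords over 19 bars → 77/19 = 77/19 chords per bar.

77/19 chords per bar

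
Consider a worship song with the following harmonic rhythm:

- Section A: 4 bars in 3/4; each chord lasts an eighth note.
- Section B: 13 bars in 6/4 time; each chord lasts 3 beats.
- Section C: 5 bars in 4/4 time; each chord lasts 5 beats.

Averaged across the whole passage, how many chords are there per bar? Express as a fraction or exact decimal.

A: 4 × 3 = 12 beats ÷ 0.5 = 24 chords.
B: 13 × 6 = 78 beats ÷ 3 = 26 chords.
C: 5 × 4 = 20 beats ÷ 5 = 4 chords.
Overall: 54 chords over 22 bars → 54/22 = 27/11 chords per bar.

27/11 chords per bar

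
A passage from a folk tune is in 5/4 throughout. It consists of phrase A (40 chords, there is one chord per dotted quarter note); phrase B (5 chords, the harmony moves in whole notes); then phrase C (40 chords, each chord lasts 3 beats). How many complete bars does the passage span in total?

40 bars

A: 40 × 1.5 = 60 beats = 12 bars.
B: 5 × 4 = 20 beats = 4 bars.
C: 40 × 3 = 120 beats = 24 bars.
Total: 12 + 4 + 24 = 40 bars.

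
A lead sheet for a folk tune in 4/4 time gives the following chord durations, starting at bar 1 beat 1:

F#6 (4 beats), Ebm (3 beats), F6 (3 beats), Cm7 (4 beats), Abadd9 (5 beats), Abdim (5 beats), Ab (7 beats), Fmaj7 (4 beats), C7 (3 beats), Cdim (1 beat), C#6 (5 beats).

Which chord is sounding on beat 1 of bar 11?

C#6

Beat 1 of bar 11 is beat (11−1)×4 + 1 = 41 overall.
Running totals: F#6 ends at 4, Ebm ends at 7, F6 ends at 10, Cm7 ends at 14, Abadd9 ends at 19, Abdim ends at 24, Ab ends at 31, Fmaj7 ends at 35, C7 ends at 38, Cdim ends at 39, C#6 ends at 44.
Beat 41 falls within C#6.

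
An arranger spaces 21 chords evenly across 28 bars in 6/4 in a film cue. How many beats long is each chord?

28 bars × 6 beats/bar = 168 beats total.
168 beats ÷ 21 chords = 8 beats per chord.

8 beats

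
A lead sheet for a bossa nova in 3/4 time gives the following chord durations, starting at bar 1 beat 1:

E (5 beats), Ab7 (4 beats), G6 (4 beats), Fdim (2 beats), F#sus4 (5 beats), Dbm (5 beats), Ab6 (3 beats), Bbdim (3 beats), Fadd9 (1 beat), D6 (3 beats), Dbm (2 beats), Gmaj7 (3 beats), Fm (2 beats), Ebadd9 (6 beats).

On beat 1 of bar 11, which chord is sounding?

Bbdim

Beat 1 of bar 11 is beat (11−1)×3 + 1 = 31 overall.
Running totals: E ends at 5, Ab7 ends at 9, G6 ends at 13, Fdim ends at 15, F#sus4 ends at 20, Dbm ends at 25, Ab6 ends at 28, Bbdim ends at 31.
Beat 31 falls within Bbdim.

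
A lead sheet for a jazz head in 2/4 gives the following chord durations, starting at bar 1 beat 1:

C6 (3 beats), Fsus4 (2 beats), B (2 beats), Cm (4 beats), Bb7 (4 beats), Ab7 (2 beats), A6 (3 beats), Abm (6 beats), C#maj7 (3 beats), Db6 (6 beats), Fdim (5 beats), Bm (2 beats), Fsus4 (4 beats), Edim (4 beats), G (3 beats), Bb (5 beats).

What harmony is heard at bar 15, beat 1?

C#maj7

Beat 1 of bar 15 is beat (15−1)×2 + 1 = 29 overall.
Running totals: C6 ends at 3, Fsus4 ends at 5, B ends at 7, Cm ends at 11, Bb7 ends at 15, Ab7 ends at 17, A6 ends at 20, Abm ends at 26, C#maj7 ends at 29.
Beat 29 falls within C#maj7.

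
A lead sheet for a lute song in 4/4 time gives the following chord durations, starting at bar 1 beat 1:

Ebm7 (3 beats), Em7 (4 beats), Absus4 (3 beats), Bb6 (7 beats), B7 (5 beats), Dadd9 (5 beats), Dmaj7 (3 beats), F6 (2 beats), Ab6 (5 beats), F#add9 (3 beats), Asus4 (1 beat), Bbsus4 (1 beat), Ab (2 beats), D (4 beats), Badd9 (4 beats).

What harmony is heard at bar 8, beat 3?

Beat 3 of bar 8 is beat (8−1)×4 + 3 = 31 overall.
Running totals: Ebm7 ends at 3, Em7 ends at 7, Absus4 ends at 10, Bb6 ends at 17, B7 ends at 22, Dadd9 ends at 27, Dmaj7 ends at 30, F6 ends at 32.
Beat 31 falls within F6.

F6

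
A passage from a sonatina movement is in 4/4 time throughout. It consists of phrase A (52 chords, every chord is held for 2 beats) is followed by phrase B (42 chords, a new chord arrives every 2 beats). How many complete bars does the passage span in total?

A: 52 × 2 = 104 beats = 26 bars.
B: 42 × 2 = 84 beats = 21 bars.
Total: 26 + 21 = 47 bars.

47 bars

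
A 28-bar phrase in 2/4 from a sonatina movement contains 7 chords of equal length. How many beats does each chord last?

8 beats

28 bars × 2 beats/bar = 56 beats total.
56 beats ÷ 7 chords = 8 beats per chord.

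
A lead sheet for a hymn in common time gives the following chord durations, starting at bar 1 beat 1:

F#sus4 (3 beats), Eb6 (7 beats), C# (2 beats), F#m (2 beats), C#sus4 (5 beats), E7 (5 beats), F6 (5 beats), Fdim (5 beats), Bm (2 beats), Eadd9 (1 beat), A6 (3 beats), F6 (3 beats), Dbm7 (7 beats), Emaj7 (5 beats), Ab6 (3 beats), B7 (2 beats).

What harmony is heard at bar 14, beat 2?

Emaj7

Beat 2 of bar 14 is beat (14−1)×4 + 2 = 54 overall.
Running totals: F#sus4 ends at 3, Eb6 ends at 10, C# ends at 12, F#m ends at 14, C#sus4 ends at 19, E7 ends at 24, F6 ends at 29, Fdim ends at 34, Bm ends at 36, Eadd9 ends at 37, A6 ends at 40, F6 ends at 43, Dbm7 ends at 50, Emaj7 ends at 55.
Beat 54 falls within Emaj7.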